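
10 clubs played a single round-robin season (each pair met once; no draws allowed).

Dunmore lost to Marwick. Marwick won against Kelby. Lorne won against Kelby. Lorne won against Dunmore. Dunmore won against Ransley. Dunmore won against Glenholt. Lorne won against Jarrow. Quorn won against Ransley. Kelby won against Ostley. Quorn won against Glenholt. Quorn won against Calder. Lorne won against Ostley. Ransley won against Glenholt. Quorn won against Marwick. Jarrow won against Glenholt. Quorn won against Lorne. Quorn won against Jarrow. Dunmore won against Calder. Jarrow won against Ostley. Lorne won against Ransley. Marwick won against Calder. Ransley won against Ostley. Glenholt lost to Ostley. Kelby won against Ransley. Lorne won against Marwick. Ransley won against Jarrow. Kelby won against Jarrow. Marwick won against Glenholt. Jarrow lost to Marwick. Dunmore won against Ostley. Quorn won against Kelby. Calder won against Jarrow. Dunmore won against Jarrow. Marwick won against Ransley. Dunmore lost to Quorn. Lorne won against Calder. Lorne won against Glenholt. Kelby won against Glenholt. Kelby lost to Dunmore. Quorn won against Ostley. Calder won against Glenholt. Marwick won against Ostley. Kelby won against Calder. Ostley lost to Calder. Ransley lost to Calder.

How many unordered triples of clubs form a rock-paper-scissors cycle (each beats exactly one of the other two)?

Win totals: Jarrow 2, Lorne 8, Calder 4, Marwick 7, Dunmore 6, Ransley 3, Quorn 9, Kelby 5, Ostley 1, Glenholt 0.
A club with w wins dominates both others in C(w,2) triples; summing gives 1 + 28 + 6 + 21 + 15 + 3 + 36 + 10 + 0 + 0 = 120 transitive triples.
Total triples C(10,3) = 120, so cyclic triples = 120 − 120 = 0.

0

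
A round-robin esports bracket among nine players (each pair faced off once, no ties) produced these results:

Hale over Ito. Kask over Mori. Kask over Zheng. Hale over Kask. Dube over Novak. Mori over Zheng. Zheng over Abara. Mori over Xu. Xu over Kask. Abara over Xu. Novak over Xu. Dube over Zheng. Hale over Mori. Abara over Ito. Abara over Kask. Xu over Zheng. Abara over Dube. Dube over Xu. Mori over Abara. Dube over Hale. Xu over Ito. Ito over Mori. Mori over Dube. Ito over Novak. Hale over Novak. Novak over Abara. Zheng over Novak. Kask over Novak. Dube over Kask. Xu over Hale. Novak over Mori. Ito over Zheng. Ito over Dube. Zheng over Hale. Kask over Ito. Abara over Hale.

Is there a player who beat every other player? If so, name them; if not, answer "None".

None

Highest win total is Dube with 5 (out of 8 possible).
Dube lost to Ito, Abara, Mori, so no player went undefeated.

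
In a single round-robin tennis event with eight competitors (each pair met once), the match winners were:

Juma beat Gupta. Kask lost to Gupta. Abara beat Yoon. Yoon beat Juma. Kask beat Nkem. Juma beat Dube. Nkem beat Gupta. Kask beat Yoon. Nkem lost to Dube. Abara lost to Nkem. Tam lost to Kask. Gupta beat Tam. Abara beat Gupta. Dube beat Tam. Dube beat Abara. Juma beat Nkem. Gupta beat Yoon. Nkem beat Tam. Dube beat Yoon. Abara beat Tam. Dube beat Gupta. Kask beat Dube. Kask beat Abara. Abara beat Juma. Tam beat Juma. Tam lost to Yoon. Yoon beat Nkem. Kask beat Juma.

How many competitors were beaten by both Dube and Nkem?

Dube beat: Yoon, Gupta, Abara, Nkem, Tam.
Nkem beat: Gupta, Abara, Tam.
Both beat: Gupta, Abara, Tam — 3.

3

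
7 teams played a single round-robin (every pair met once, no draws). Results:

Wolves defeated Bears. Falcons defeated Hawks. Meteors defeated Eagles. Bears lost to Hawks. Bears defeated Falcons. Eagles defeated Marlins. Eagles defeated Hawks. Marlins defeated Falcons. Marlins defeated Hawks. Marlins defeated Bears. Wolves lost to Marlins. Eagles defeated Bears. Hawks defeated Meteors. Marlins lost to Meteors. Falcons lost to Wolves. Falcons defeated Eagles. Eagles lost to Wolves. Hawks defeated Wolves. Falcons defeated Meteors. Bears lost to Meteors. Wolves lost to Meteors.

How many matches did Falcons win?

3

Falcons' results: beat Eagles, Hawks, Meteors; lost to Marlins, Bears, Wolves.
That is 3 wins.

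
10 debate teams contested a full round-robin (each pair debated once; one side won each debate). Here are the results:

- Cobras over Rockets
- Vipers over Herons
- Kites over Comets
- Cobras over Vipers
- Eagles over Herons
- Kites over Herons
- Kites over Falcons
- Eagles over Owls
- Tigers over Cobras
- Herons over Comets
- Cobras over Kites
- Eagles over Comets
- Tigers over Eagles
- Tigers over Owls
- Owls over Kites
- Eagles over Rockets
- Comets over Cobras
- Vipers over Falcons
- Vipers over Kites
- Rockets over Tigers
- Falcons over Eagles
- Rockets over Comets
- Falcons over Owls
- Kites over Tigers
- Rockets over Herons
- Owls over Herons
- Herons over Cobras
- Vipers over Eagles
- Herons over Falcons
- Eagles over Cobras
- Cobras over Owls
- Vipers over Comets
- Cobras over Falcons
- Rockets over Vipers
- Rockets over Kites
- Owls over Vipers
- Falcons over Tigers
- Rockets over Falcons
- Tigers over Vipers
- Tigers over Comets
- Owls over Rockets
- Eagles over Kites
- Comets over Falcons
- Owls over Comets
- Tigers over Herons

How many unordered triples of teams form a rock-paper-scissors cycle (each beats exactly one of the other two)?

Win totals: Vipers 5, Owls 5, Eagles 6, Rockets 6, Comets 2, Falcons 3, Tigers 6, Kites 4, Herons 3, Cobras 5.
A team with w wins dominates both others in C(w,2) triples; summing gives 10 + 10 + 15 + 15 + 1 + 3 + 15 + 6 + 3 + 10 = 88 transitive triples.
Total triples C(10,3) = 120, so cyclic triples = 120 − 88 = 32.

32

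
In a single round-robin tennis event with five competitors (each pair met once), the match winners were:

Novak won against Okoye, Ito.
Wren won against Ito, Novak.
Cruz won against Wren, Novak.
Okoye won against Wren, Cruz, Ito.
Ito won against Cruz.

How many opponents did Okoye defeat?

3

Okoye's results: beat Ito, Cruz, Wren; lost to Novak.
That is 3 wins.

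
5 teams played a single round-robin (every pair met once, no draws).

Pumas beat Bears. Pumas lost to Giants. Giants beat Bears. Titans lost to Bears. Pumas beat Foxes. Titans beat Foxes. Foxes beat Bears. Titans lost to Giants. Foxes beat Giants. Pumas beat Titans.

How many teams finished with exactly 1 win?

Win totals: Bears 1, Titans 1, Pumas 3, Foxes 2, Giants 3.
Exactly 1: Bears, Titans — 2 teams.

2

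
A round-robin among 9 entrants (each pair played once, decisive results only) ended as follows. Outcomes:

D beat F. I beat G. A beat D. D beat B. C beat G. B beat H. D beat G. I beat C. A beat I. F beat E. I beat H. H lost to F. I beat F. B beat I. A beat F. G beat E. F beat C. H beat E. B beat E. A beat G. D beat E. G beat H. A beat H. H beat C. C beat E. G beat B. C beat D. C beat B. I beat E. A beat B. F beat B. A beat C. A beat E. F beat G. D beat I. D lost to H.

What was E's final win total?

E's results: beat no one; lost to A, B, C, D, F, G, H, I.
That is 0 wins.

0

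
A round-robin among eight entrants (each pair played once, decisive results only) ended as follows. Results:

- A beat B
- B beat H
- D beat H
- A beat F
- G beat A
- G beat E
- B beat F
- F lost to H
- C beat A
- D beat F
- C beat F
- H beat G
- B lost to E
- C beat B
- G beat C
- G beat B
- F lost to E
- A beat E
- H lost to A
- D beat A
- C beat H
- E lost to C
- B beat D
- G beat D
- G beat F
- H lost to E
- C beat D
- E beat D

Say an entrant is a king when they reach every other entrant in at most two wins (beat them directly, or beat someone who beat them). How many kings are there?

A cannot reach C in two steps.
B cannot reach C, E in two steps.
C reaches everyone (king).
D cannot reach C in two steps.
E cannot reach C in two steps.
F cannot reach A, B, C, D, E, G, H in two steps.
G reaches everyone (king).
H reaches everyone (king).
Kings: C, G, H — 3.

3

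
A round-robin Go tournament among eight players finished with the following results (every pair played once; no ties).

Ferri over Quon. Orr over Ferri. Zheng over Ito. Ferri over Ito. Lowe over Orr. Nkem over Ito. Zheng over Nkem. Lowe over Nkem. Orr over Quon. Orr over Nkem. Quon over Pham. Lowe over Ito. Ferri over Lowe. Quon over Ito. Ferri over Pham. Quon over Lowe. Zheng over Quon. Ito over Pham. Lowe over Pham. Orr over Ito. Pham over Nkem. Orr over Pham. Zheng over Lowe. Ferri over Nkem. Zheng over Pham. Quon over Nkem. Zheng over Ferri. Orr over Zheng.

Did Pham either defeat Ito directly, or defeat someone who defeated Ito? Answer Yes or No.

Pham did not beat Ito directly.
Pham beat Nkem. Of those, Nkem beat Ito.

Yes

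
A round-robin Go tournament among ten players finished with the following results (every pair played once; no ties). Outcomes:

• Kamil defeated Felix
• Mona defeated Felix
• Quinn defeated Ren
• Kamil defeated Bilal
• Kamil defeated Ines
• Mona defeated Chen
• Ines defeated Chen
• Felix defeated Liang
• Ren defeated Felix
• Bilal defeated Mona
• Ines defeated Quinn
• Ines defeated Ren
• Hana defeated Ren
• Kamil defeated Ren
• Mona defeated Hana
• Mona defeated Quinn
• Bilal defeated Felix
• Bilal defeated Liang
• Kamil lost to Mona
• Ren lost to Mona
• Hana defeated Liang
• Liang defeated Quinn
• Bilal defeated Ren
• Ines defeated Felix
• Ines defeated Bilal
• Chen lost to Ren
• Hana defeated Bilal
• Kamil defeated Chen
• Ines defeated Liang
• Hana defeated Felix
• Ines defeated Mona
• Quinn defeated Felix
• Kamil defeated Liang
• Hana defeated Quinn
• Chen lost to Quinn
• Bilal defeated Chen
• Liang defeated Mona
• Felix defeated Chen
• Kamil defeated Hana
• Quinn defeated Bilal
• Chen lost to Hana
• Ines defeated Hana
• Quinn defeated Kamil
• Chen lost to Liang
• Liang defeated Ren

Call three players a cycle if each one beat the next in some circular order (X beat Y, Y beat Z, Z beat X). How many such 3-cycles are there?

Win totals: Kamil 7, Mona 6, Felix 2, Bilal 5, Chen 0, Quinn 5, Ines 8, Hana 6, Liang 4, Ren 2.
A player with w wins dominates both others in C(w,2) triples; summing gives 21 + 15 + 1 + 10 + 0 + 10 + 28 + 15 + 6 + 1 = 107 transitive triples.
Total triples C(10,3) = 120, so cyclic triples = 120 − 107 = 13.

13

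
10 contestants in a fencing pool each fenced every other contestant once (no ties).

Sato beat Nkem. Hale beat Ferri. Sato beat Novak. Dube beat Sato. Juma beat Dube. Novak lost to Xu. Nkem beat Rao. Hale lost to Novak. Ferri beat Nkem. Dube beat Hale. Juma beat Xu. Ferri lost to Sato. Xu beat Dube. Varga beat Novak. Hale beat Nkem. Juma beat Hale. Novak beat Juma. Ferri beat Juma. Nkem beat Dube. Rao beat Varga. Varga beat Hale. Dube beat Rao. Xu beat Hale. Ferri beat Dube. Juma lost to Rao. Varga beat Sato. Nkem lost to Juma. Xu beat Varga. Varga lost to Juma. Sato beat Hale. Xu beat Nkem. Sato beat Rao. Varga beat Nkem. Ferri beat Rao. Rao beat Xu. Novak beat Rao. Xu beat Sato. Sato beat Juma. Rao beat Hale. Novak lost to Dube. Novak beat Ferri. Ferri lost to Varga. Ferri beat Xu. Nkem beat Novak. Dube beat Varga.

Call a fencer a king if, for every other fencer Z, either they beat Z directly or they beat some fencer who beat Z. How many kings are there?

8

Nkem reaches everyone (king).
Sato reaches everyone (king).
Ferri reaches everyone (king).
Juma reaches everyone (king).
Novak cannot reach Sato in two steps.
Xu reaches everyone (king).
Hale cannot reach Sato, Varga in two steps.
Dube reaches everyone (king).
Varga reaches everyone (king).
Rao reaches everyone (king).
Kings: Nkem, Sato, Ferri, Juma, Xu, Dube, Varga, Rao — 8.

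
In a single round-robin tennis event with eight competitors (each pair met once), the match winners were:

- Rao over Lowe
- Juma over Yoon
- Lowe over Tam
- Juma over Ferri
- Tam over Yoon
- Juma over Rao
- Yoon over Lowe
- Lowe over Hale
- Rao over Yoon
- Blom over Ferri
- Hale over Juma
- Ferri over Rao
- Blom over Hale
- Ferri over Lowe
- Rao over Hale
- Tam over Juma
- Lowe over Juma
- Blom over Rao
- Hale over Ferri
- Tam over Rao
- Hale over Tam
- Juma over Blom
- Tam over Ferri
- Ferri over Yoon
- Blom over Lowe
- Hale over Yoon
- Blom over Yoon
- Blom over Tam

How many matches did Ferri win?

3

Ferri's results: beat Rao, Lowe, Yoon; lost to Hale, Blom, Juma, Tam.
That is 3 wins.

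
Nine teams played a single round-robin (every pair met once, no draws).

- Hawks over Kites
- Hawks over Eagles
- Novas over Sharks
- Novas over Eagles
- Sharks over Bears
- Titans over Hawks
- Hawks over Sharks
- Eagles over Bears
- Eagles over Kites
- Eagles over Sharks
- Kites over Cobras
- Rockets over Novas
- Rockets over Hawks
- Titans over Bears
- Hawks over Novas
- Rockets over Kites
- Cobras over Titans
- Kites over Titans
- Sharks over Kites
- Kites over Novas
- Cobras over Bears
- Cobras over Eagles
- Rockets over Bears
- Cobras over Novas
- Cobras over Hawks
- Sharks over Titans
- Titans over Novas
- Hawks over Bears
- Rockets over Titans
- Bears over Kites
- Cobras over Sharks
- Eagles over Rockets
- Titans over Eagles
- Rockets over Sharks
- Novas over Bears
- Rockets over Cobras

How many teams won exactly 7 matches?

1

Win totals: Novas 3, Hawks 5, Kites 3, Rockets 7, Sharks 3, Titans 4, Eagles 4, Cobras 6, Bears 1.
Exactly 7: Rockets — 1 team.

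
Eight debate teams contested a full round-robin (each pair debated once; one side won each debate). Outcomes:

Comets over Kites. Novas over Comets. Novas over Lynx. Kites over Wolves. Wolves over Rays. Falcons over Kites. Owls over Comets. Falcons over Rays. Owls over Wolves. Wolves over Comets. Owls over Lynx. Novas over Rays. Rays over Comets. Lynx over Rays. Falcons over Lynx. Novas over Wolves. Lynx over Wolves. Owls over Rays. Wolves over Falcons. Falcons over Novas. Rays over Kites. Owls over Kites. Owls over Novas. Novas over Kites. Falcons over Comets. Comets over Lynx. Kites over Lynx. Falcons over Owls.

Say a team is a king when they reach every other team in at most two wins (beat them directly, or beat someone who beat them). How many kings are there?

3

Owls reaches everyone (king).
Rays cannot reach Owls, Falcons, Novas in two steps.
Wolves reaches everyone (king).
Comets cannot reach Owls, Falcons, Novas in two steps.
Lynx cannot reach Owls, Novas in two steps.
Falcons reaches everyone (king).
Novas cannot reach Owls in two steps.
Kites cannot reach Owls, Novas in two steps.
Kings: Owls, Wolves, Falcons — 3.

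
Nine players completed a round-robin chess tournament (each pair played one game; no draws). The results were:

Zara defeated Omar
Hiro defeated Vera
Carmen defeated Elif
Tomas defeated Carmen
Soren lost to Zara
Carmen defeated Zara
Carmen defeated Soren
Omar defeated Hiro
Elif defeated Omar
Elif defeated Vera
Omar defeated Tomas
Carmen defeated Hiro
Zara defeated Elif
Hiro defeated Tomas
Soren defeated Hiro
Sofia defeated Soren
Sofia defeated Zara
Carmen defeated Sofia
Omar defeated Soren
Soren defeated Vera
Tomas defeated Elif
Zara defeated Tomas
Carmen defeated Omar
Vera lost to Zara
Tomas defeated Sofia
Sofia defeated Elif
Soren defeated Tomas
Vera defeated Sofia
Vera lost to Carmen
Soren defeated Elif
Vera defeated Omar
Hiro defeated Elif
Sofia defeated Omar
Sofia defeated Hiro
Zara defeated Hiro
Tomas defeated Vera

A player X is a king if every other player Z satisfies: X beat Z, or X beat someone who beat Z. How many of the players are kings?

Soren cannot reach Zara in two steps.
Hiro cannot reach Soren, Zara in two steps.
Sofia cannot reach Carmen in two steps.
Vera cannot reach Carmen in two steps.
Tomas reaches everyone (king).
Elif cannot reach Carmen, Zara in two steps.
Carmen reaches everyone (king).
Zara reaches everyone (king).
Omar cannot reach Zara in two steps.
Kings: Tomas, Carmen, Zara — 3.

3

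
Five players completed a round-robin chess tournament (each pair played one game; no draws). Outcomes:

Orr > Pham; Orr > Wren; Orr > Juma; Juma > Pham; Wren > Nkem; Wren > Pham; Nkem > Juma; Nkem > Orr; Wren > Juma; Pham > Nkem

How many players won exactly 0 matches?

0

Win totals: Pham 1, Wren 3, Nkem 2, Juma 1, Orr 3.
No player has exactly 0 wins.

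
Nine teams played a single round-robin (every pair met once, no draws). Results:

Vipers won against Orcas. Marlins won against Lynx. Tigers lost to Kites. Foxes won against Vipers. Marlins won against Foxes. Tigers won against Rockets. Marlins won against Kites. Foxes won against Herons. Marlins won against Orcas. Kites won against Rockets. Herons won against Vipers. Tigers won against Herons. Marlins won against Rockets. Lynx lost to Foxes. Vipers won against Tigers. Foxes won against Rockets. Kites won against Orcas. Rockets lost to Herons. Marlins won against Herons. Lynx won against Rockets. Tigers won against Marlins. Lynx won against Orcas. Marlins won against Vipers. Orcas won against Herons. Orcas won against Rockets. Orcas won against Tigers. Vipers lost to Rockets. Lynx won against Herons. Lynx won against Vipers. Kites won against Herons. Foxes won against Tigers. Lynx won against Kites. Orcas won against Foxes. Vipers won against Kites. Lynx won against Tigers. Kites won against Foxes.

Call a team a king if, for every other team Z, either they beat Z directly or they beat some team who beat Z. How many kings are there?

5

Kites reaches everyone (king).
Herons cannot reach Lynx, Marlins, Foxes in two steps.
Lynx reaches everyone (king).
Rockets cannot reach Herons, Lynx, Marlins, Foxes in two steps.
Marlins reaches everyone (king).
Orcas cannot reach Kites in two steps.
Foxes reaches everyone (king).
Tigers reaches everyone (king).
Vipers cannot reach Lynx in two steps.
Kings: Kites, Lynx, Marlins, Foxes, Tigers — 5.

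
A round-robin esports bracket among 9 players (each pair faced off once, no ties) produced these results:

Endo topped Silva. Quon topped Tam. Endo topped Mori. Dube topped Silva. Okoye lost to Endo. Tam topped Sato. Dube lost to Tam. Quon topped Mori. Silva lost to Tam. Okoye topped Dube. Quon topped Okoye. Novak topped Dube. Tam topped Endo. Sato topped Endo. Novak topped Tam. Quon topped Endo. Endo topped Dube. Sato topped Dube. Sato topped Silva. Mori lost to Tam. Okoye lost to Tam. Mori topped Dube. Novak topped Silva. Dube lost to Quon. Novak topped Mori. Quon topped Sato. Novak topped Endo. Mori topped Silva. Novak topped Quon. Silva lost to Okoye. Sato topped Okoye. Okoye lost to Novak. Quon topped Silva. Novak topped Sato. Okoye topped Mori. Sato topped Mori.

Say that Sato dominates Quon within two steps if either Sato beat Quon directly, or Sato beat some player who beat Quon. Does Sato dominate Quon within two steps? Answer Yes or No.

No

Sato did not beat Quon directly.
Sato beat Dube, Mori, Endo, Okoye, Silva, but each of them lost to Quon. No two-step path.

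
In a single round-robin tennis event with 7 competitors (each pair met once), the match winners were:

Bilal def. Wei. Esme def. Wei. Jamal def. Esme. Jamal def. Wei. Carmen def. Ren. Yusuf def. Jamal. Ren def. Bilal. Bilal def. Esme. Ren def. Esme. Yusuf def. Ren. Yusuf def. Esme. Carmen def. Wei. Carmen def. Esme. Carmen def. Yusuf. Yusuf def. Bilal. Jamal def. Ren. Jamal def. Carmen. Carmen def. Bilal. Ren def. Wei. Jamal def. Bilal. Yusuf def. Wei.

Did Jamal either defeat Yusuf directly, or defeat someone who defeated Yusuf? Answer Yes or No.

Yes

Jamal did not beat Yusuf directly.
Jamal beat Bilal, Ren, Esme, Wei, Carmen. Of those, Carmen beat Yusuf.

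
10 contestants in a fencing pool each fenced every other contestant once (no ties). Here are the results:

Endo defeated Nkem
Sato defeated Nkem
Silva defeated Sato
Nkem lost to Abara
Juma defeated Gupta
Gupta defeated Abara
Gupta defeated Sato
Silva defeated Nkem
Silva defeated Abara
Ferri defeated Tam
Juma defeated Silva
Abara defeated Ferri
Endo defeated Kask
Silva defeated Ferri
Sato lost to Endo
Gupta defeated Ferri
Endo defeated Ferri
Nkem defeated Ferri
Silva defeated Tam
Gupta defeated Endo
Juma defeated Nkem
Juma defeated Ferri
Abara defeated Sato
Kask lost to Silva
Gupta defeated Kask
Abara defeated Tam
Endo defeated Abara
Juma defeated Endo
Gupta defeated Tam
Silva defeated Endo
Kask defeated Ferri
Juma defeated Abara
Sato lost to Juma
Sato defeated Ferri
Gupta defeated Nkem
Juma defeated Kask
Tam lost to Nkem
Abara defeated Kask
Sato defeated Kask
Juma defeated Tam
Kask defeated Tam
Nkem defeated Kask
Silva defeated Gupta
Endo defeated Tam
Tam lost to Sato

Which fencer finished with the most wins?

Win totals: Juma 9, Sato 4, Kask 2, Abara 5, Tam 0, Nkem 3, Gupta 7, Endo 6, Silva 8, Ferri 1.
Juma leads with 9 wins (next highest: 8).

Juma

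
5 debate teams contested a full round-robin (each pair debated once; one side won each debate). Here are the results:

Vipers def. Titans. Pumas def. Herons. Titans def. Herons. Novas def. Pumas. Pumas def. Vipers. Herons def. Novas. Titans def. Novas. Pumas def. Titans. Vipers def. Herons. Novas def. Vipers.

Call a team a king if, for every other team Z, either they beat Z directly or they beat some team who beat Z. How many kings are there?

Pumas reaches everyone (king).
Titans reaches everyone (king).
Vipers cannot reach Pumas in two steps.
Herons cannot reach Titans in two steps.
Novas reaches everyone (king).
Kings: Pumas, Titans, Novas — 3.

3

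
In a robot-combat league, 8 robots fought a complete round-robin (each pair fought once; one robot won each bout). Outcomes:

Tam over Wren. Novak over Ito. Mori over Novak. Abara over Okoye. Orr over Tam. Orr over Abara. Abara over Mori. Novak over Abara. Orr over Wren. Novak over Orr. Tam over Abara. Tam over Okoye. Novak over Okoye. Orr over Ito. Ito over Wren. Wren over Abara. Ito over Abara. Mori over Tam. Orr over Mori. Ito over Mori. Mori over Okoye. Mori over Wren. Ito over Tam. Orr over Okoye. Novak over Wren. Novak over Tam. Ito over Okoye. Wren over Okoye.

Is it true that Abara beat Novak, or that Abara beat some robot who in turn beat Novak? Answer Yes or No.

Abara did not beat Novak directly.
Abara beat Okoye, Mori. Of those, Mori beat Novak.

Yes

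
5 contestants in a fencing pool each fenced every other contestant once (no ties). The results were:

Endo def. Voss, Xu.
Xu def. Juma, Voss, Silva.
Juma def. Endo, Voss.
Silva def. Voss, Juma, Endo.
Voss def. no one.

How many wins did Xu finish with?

3

Xu's results: beat Juma, Voss, Silva; lost to Endo.
That is 3 wins.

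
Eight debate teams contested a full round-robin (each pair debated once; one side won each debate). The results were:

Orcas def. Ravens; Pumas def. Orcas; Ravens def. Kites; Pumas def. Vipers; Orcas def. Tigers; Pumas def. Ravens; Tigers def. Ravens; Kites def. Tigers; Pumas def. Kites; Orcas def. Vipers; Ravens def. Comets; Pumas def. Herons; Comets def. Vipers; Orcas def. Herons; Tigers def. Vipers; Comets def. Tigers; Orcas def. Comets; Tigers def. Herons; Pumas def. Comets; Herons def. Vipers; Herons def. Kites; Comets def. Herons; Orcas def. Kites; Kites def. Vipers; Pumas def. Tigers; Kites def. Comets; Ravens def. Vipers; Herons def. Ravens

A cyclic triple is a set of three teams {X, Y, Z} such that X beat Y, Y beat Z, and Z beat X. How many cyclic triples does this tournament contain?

5

Win totals: Pumas 7, Ravens 3, Vipers 0, Comets 3, Orcas 6, Herons 3, Kites 3, Tigers 3.
A team with w wins dominates both others in C(w,2) triples; summing gives 21 + 3 + 0 + 3 + 15 + 3 + 3 + 3 = 51 transitive triples.
Total triples C(8,3) = 56, so cyclic triples = 56 − 51 = 5.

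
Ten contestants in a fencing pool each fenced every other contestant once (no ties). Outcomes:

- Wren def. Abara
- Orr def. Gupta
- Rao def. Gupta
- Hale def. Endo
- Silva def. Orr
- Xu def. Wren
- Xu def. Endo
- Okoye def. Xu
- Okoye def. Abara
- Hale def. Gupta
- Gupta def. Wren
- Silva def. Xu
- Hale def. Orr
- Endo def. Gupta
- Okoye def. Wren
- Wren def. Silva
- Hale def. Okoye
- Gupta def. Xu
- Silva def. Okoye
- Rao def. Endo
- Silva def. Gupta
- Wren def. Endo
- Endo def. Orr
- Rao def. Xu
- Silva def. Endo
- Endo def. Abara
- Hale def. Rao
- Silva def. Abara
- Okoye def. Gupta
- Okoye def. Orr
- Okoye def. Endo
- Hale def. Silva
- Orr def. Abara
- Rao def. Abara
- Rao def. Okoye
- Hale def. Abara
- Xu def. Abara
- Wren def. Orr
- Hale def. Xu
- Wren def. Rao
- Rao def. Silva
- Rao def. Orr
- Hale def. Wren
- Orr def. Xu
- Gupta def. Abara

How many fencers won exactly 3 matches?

4

Win totals: Hale 9, Wren 5, Okoye 6, Orr 3, Abara 0, Endo 3, Xu 3, Rao 7, Gupta 3, Silva 6.
Exactly 3: Orr, Endo, Xu, Gupta — 4 fencers.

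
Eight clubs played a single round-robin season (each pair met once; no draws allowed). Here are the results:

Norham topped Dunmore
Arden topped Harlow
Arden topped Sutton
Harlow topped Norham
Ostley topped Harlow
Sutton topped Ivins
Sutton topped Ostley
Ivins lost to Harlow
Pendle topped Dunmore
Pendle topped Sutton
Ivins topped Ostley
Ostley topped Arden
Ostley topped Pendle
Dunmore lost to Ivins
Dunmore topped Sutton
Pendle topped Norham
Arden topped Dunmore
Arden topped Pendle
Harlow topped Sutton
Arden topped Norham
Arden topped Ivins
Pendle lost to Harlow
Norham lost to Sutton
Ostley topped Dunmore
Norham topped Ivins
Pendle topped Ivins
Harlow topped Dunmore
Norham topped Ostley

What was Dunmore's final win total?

Dunmore's results: beat Sutton; lost to Norham, Harlow, Ivins, Arden, Pendle, Ostley.
That is 1 win.

1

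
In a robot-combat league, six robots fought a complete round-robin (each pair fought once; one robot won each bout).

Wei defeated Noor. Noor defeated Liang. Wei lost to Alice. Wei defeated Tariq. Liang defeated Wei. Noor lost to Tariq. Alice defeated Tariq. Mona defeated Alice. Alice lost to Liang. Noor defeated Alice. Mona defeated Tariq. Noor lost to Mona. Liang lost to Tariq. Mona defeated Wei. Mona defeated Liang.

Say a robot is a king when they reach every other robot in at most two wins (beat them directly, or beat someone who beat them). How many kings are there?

Tariq cannot reach Mona in two steps.
Noor cannot reach Mona in two steps.
Liang cannot reach Mona in two steps.
Mona reaches everyone (king).
Wei cannot reach Mona in two steps.
Alice cannot reach Mona in two steps.
Kings: Mona — 1.

1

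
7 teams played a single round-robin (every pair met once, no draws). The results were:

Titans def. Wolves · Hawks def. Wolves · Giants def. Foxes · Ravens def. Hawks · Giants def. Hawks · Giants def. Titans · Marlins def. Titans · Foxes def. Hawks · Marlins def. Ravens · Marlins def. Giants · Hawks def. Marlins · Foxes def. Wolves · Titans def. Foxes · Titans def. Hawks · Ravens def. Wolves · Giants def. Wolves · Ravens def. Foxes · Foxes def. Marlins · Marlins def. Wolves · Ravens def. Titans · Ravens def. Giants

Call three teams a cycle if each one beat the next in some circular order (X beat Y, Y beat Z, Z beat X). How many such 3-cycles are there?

6

Win totals: Marlins 4, Titans 3, Foxes 3, Giants 4, Wolves 0, Hawks 2, Ravens 5.
A team with w wins dominates both others in C(w,2) triples; summing gives 6 + 3 + 3 + 6 + 0 + 1 + 10 = 29 transitive triples.
Total triples C(7,3) = 35, so cyclic triples = 35 − 29 = 6.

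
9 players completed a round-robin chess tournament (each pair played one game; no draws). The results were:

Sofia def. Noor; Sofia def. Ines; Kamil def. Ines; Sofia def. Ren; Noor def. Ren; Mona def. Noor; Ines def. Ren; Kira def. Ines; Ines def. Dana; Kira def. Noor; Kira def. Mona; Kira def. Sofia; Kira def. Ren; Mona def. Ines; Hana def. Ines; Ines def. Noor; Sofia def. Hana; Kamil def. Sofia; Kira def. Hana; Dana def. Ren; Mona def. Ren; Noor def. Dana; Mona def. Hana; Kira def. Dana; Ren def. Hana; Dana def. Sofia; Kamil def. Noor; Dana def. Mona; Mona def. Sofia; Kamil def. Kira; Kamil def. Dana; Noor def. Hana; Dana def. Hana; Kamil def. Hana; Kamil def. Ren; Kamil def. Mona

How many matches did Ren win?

Ren's results: beat Hana; lost to Mona, Ines, Kamil, Noor, Sofia, Dana, Kira.
That is 1 win.

1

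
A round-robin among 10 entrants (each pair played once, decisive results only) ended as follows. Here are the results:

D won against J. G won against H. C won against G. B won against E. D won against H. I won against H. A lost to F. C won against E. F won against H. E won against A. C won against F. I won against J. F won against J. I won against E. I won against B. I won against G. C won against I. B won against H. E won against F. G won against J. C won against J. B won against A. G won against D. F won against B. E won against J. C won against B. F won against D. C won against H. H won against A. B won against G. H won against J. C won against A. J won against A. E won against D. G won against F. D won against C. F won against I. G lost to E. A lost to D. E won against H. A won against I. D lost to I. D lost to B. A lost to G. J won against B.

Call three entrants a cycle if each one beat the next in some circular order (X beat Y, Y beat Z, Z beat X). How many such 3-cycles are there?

19

Win totals: A 1, B 5, C 8, D 4, E 6, F 6, G 5, H 2, I 6, J 2.
An entrant with w wins dominates both others in C(w,2) triples; summing gives 0 + 10 + 28 + 6 + 15 + 15 + 10 + 1 + 15 + 1 = 101 transitive triples.
Total triples C(10,3) = 120, so cyclic triples = 120 − 101 = 19.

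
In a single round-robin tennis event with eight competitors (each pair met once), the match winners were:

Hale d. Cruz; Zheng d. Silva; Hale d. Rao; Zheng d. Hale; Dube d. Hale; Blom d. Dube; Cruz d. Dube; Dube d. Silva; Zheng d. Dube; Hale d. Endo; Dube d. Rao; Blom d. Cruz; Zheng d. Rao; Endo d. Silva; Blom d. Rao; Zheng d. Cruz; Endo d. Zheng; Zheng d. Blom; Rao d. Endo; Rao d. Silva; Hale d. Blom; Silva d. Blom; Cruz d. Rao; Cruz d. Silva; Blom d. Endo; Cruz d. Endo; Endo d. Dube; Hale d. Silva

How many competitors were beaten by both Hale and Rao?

Hale beat: Cruz, Rao, Blom, Silva, Endo.
Rao beat: Silva, Endo.
Both beat: Silva, Endo — 2.

2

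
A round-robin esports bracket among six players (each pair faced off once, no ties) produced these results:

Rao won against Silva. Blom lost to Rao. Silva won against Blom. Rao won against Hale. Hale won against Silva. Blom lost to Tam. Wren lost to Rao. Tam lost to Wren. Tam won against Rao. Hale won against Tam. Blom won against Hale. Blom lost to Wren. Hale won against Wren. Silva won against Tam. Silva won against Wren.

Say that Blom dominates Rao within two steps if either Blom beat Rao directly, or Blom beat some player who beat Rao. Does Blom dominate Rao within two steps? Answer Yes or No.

Blom did not beat Rao directly.
Blom beat Hale, but each of them lost to Rao. No two-step path.

No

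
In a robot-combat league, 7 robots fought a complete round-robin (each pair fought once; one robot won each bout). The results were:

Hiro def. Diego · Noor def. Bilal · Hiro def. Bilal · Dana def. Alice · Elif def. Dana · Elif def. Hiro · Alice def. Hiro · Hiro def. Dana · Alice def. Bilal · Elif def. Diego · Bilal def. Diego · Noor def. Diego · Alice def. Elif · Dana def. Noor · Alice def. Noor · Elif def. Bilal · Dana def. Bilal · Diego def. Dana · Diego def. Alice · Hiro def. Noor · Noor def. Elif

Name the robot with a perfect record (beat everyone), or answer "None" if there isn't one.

Highest win total is Hiro with 4 (out of 6 possible).
Hiro lost to Elif, Alice, so no robot went undefeated.

None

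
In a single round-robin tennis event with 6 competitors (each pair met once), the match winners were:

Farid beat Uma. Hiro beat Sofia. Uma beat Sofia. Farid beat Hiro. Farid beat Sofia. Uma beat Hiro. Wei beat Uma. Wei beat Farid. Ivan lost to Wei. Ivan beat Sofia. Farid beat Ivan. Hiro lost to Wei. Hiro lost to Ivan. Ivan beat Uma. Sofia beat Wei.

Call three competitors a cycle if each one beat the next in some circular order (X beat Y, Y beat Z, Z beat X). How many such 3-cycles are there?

Of the C(6,3) = 20 triples, the cyclic ones are: {Hiro, Sofia, Wei}; {Ivan, Sofia, Wei}; {Uma, Sofia, Wei}; {Sofia, Farid, Wei}.
That is 4.

4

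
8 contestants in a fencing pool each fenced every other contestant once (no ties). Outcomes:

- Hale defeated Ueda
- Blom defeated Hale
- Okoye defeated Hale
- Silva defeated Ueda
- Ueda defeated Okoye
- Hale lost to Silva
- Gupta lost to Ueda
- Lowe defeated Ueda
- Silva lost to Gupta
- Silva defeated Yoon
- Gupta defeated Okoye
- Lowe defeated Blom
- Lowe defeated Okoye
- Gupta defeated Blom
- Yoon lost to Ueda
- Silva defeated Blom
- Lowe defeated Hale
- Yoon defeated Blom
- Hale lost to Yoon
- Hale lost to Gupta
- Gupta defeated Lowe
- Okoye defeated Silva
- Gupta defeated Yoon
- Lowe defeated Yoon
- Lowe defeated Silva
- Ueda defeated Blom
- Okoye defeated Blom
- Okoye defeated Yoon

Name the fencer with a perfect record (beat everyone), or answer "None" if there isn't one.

None

Highest win total is Lowe with 6 (out of 7 possible).
Lowe lost to Gupta, so no fencer went undefeated.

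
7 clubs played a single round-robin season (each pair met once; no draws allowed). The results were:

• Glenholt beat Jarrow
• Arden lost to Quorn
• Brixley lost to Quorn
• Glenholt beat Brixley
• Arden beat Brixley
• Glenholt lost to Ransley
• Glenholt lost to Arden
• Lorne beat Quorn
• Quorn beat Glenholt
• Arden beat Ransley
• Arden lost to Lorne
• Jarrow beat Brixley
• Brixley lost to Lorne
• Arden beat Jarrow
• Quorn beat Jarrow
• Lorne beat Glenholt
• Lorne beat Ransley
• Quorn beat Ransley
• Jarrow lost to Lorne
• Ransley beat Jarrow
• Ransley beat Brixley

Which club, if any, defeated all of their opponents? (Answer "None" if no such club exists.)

Lorne

Lorne has 6 wins out of 6 opponents — a perfect record.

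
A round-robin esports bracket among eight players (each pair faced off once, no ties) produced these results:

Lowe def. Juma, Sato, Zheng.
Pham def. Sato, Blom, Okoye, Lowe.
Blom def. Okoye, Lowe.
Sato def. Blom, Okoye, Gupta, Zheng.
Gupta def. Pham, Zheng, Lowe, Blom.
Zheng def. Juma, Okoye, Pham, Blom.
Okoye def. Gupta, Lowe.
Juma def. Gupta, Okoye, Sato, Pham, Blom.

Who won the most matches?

Juma

Win totals: Zheng 4, Juma 5, Lowe 3, Pham 4, Sato 4, Gupta 4, Okoye 2, Blom 2.
Juma leads with 5 wins (next highest: 4).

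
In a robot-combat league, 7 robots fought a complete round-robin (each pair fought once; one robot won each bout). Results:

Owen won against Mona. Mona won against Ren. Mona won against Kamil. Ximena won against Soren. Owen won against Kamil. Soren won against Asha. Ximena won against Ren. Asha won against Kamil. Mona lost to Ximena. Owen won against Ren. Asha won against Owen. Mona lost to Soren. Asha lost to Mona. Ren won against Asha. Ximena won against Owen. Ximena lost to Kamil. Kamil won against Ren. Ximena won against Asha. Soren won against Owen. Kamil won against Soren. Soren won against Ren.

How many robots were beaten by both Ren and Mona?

1

Ren beat: Asha.
Mona beat: Asha, Kamil, Ren.
Both beat: Asha — 1.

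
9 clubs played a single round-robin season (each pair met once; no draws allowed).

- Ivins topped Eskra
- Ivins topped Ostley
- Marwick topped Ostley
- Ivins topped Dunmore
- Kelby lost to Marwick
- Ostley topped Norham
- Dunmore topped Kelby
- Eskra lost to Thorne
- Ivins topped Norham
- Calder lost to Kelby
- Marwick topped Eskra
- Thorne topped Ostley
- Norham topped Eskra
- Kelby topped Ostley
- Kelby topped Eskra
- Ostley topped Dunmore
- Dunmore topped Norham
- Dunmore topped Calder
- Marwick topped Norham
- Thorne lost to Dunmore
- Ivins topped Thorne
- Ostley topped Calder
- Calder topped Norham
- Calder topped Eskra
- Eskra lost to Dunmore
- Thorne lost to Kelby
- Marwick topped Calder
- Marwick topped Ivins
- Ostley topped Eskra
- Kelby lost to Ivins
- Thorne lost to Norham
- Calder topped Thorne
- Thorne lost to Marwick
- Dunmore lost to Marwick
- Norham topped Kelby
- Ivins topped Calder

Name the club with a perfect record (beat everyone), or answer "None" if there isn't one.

Marwick has 8 wins out of 8 opponents — a perfect record.

Marwick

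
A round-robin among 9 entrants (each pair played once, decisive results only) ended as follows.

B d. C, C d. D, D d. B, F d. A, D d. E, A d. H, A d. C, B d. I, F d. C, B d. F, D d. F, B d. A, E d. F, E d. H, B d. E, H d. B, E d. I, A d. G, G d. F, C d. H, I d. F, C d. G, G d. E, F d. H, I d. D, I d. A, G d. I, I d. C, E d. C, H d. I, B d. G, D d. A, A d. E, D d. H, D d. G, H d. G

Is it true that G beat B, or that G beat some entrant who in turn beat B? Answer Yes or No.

G did not beat B directly.
G beat E, F, I, but each of them lost to B. No two-step path.

No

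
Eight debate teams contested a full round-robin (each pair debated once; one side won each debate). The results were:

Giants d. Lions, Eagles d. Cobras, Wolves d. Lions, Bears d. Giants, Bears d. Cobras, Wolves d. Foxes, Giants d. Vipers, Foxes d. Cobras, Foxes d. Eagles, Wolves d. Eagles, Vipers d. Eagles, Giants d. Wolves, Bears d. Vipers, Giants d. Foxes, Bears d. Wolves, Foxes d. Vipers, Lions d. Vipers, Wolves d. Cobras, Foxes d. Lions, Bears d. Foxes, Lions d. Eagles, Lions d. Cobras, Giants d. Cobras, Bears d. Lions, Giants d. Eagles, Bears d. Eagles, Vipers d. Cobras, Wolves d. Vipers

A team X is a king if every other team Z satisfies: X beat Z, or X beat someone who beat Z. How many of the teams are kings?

1

Foxes cannot reach Bears, Wolves, Giants in two steps.
Eagles cannot reach Foxes, Bears, Lions, Wolves, Giants, Vipers in two steps.
Bears reaches everyone (king).
Lions cannot reach Foxes, Bears, Wolves, Giants in two steps.
Wolves cannot reach Bears, Giants in two steps.
Giants cannot reach Bears in two steps.
Vipers cannot reach Foxes, Bears, Lions, Wolves, Giants in two steps.
Cobras cannot reach Foxes, Eagles, Bears, Lions, Wolves, Giants, Vipers in two steps.
Kings: Bears — 1.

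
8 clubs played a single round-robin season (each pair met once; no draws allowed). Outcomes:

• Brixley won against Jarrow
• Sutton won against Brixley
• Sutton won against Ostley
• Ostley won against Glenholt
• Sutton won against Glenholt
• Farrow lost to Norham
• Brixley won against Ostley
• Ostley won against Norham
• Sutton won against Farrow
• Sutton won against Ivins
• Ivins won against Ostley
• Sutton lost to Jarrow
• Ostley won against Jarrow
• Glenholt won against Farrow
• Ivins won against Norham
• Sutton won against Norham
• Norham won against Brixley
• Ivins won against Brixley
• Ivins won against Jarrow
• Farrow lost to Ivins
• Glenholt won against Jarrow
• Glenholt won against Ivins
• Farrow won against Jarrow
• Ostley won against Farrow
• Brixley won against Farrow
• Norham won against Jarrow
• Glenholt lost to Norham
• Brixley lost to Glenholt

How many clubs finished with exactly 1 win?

2

Win totals: Ivins 5, Norham 4, Glenholt 4, Jarrow 1, Brixley 3, Farrow 1, Sutton 6, Ostley 4.
Exactly 1: Jarrow, Farrow — 2 clubs.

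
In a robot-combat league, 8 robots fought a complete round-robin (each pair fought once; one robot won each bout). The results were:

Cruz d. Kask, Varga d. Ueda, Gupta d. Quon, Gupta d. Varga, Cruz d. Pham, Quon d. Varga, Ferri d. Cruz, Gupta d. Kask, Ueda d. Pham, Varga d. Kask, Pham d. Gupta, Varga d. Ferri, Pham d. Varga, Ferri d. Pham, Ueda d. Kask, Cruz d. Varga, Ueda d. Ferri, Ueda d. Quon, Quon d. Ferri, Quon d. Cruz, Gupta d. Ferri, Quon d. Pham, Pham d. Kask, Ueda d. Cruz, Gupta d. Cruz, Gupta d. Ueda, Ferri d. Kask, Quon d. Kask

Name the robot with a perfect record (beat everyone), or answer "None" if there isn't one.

None

Highest win total is Gupta with 6 (out of 7 possible).
Gupta lost to Pham, so no robot went undefeated.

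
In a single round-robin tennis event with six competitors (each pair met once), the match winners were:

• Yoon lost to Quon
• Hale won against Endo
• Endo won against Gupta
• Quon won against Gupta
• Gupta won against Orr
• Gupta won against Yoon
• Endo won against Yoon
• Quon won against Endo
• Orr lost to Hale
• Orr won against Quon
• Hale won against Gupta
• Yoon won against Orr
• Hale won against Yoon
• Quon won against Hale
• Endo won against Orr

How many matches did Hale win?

4

Hale's results: beat Orr, Gupta, Yoon, Endo; lost to Quon.
That is 4 wins.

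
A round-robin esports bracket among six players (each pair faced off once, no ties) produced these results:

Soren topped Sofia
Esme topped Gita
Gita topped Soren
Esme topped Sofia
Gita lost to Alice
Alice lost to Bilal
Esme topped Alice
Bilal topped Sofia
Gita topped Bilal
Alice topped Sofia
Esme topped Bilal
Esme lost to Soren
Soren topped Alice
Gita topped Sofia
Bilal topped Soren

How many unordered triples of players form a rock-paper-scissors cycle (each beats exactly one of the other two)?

4

Of the C(6,3) = 20 triples, the cyclic ones are: {Soren, Alice, Gita}; {Soren, Bilal, Esme}; {Soren, Esme, Gita}; {Alice, Bilal, Gita}.
That is 4.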